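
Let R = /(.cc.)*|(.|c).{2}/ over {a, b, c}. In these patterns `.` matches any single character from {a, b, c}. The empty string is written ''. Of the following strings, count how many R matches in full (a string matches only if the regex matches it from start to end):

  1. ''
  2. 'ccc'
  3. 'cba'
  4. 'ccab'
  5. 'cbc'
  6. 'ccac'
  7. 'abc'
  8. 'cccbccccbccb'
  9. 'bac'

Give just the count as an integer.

7

1 → match
2 → match
3 → match
4 → no match
5 → match
6 → no match
7 → match
8 → match
9 → match
Total matched: 7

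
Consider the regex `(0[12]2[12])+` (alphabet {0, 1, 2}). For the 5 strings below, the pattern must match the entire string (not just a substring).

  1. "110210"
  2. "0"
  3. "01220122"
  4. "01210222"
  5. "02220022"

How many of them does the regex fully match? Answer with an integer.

2

1. "110210" → no match — must start with "0"
2. "0" → no match
3. "01220122" → match
4. "01210222" → match
5. "02220022" → no match
Total matched: 2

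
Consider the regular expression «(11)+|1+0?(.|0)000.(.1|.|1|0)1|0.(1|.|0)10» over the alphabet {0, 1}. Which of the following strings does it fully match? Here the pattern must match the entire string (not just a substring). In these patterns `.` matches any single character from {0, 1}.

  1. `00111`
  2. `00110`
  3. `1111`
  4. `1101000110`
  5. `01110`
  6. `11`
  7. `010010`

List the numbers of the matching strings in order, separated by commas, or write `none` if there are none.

1. `00111` → no match
2. `00110` → match
3. `1111` → match
4. `1101000110` → no match
5. `01110` → match
6. `11` → match
7. `010010` → no match

2, 3, 5, 6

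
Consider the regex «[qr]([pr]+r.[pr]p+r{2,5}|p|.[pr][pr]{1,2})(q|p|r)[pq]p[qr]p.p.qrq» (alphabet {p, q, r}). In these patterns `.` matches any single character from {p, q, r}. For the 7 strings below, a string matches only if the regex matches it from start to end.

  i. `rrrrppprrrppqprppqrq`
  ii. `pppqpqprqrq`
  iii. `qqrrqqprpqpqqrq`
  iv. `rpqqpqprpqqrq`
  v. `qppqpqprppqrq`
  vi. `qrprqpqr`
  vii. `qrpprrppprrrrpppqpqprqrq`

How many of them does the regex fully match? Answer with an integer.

i → match
ii → no match
iii → match
iv → match
v → match
vi → no match — must end with `qrq`
vii → match
Total matched: 5

5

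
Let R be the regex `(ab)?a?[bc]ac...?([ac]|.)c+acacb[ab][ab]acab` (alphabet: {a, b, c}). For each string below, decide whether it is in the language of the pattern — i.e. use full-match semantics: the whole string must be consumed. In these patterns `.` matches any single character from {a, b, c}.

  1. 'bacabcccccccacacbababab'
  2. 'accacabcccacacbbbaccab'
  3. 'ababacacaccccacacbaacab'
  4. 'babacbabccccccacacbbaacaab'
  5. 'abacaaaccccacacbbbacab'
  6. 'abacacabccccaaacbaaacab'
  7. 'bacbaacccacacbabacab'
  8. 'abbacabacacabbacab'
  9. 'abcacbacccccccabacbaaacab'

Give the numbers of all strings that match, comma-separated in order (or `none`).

5, 7

1 → no match — must end with 'acab'
2 → no match — must end with 'acab'
3 → no match
4 → no match — must end with 'acab'
5 → match
6 → no match
7 → match
8 → no match
9 → no match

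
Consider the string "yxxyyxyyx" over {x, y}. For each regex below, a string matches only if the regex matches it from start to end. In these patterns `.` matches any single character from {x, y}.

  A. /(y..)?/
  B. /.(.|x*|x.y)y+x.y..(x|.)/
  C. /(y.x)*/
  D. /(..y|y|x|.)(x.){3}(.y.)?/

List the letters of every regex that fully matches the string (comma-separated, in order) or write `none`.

C

A → no match
B → no match
C → match
D → no match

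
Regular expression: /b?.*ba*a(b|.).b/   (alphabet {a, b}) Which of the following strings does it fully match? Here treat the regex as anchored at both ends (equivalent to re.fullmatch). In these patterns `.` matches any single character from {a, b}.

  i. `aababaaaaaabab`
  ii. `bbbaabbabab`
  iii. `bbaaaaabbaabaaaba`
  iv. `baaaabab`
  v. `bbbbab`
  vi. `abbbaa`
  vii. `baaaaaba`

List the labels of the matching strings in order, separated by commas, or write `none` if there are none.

i, ii, iv

i → match
ii → match
iii → no match — must end with `b`
iv → match
v → no match
vi → no match — must end with `b`
vii → no match — must end with `b`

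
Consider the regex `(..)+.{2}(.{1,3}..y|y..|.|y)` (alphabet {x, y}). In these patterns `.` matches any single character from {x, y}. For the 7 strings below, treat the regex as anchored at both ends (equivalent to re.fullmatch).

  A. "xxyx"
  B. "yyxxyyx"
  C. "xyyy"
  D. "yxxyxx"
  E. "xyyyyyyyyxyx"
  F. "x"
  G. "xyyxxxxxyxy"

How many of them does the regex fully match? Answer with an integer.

2

A. "xxyx" → no match
B. "yyxxyyx" → match
C. "xyyy" → no match
D. "yxxyxx" → no match
E. "xyyyyyyyyxyx" → no match
F. "x" → no match
G. "xyyxxxxxyxy" → match
Total matched: 2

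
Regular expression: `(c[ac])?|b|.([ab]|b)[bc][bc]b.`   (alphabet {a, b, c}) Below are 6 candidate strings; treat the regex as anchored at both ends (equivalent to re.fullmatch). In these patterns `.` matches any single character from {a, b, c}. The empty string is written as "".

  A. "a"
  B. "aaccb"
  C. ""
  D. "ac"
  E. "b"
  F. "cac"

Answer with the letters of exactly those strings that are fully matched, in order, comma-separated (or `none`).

A. "a" → no match
B. "aaccb" → no match
C. "" → match
D. "ac" → no match
E. "b" → match
F. "cac" → no match

C, E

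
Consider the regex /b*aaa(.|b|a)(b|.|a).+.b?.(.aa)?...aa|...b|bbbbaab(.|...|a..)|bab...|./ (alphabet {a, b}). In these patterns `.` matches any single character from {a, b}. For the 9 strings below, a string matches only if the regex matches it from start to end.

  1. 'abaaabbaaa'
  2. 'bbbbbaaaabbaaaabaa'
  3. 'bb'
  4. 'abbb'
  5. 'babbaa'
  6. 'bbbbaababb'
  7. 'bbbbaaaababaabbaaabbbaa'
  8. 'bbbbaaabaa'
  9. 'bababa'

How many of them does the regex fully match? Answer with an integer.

1 → no match
2 → match
3 → no match
4 → match
5 → match
6 → match
7 → match
8 → no match
9 → match
Total matched: 6

6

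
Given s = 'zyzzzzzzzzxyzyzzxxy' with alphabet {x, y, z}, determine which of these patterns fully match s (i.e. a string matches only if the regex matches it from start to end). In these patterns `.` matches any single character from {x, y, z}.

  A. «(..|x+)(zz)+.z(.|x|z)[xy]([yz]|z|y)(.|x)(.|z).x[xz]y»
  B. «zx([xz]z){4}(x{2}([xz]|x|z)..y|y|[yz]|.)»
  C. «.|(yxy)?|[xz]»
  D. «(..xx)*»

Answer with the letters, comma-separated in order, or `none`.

A

A → match
B → no match — must start with 'zx'
C → no match
D → no match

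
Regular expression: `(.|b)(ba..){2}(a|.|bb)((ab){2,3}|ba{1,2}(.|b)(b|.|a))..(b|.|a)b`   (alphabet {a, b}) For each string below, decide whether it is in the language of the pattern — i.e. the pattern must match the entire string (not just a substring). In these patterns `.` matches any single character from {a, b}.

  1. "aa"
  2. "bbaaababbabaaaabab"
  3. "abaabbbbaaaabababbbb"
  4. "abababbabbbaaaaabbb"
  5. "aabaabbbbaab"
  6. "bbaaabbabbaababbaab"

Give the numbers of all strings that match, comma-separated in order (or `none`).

2

1 → no match — must end with "b"
2 → match
3 → no match
4 → no match
5 → no match
6 → no match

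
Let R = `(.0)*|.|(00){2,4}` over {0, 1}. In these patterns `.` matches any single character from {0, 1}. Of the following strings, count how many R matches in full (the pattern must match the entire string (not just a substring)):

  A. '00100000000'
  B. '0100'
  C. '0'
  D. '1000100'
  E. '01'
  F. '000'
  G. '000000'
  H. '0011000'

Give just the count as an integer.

A → no match
B → no match
C → match
D → no match
E → no match
F → no match
G → match
H → no match
Total matched: 2

2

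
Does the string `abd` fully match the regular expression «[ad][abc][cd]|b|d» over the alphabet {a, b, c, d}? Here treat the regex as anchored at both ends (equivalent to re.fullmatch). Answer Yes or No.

Yes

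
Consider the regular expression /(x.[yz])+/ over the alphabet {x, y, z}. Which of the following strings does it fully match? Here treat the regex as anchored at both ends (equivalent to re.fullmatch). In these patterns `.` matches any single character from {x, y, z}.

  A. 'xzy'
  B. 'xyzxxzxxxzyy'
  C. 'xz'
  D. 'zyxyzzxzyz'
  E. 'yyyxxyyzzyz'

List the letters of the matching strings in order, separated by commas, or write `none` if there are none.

A → match
B → no match
C → no match
D → no match — must start with 'x'
E → no match — must start with 'x'

A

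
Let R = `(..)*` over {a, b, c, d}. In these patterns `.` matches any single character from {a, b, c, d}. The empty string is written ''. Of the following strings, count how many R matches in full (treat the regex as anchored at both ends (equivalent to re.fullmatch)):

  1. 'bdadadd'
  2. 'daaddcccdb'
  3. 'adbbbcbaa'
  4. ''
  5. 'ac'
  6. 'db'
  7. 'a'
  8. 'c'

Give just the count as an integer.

4

1 → no match
2 → match
3 → no match
4 → match
5 → match
6 → match
7 → no match
8 → no match
Total matched: 4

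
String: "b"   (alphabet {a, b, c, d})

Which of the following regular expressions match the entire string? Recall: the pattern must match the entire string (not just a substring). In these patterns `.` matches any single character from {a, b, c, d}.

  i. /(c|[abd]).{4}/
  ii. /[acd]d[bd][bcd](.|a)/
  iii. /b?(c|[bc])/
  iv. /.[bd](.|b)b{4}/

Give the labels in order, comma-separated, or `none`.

i → no match
ii → no match
iii → match
iv → no match

iii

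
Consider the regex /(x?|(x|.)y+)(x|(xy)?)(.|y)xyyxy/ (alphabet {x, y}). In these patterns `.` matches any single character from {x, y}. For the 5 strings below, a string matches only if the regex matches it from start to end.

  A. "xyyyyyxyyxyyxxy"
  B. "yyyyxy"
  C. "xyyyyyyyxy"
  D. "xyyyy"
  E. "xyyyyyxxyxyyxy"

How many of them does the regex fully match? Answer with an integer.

A → no match — must end with "xyyxy"
B → no match — must end with "xyyxy"
C → no match — must end with "xyyxy"
D → no match — must end with "xyyxy"
E → no match
Total matched: 0

0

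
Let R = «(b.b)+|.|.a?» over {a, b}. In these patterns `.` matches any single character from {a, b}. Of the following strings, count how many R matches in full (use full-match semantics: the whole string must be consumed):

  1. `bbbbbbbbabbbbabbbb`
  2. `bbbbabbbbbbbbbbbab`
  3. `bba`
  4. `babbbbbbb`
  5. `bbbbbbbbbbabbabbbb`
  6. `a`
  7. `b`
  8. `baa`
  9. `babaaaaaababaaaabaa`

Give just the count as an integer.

5

1 → no match
2 → match
3 → no match
4 → match
5 → match
6 → match
7 → match
8 → no match
9 → no match
Total matched: 5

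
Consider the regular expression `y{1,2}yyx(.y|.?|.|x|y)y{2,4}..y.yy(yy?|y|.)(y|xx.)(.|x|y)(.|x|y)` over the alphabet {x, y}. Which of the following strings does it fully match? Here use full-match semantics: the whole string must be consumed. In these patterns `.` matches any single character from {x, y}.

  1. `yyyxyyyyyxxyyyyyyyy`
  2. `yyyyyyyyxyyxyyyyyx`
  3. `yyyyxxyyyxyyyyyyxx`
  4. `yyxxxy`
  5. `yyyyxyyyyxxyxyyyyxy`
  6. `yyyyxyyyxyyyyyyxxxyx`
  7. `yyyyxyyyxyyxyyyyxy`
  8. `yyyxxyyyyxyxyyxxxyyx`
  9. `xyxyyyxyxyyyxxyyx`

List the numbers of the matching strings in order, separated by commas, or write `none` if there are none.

1, 3, 5, 6, 7, 8

1 → match
2 → no match
3 → match
4 → no match
5 → match
6 → match
7 → match
8 → match
9 → no match — must start with `y`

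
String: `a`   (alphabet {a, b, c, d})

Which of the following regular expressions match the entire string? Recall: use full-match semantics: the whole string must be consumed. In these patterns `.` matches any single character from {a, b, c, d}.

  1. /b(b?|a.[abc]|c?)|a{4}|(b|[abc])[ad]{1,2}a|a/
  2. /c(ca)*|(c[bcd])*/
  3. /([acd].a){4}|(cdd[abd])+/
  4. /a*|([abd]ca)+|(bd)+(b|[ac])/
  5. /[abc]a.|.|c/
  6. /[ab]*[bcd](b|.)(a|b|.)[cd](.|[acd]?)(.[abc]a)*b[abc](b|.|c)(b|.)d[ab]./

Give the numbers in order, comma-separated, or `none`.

1 → match
2 → no match
3 → no match
4 → match
5 → match
6 → no match

1, 4, 5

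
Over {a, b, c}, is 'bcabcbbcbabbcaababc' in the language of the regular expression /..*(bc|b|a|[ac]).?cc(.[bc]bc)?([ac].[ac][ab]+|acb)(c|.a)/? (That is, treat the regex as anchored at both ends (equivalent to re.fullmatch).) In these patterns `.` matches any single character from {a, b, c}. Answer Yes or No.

No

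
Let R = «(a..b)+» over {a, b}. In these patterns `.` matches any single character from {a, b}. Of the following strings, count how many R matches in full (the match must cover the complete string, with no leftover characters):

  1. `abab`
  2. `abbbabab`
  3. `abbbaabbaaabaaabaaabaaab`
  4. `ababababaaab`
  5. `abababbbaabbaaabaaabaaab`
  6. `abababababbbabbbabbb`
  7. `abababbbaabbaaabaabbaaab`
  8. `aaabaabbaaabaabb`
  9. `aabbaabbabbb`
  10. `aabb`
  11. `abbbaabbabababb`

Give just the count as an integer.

1 → match
2 → match
3 → match
4 → match
5 → match
6 → match
7 → match
8 → match
9 → match
10 → match
11 → no match
Total matched: 10

10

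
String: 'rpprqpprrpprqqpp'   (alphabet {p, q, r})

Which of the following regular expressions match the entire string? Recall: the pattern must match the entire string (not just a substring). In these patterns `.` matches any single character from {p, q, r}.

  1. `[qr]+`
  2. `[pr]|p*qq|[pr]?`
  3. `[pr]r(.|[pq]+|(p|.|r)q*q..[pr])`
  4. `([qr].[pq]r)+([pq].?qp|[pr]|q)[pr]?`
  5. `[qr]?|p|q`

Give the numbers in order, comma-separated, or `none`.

4

1 → no match
2 → no match
3 → no match
4 → match
5 → no match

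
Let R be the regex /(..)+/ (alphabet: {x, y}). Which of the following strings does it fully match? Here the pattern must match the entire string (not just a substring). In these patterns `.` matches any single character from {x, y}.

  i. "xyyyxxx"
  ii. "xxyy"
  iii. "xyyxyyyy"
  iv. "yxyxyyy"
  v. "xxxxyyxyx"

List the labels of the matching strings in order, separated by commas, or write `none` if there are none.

i → no match
ii → match
iii → match
iv → no match
v → no match

ii, iii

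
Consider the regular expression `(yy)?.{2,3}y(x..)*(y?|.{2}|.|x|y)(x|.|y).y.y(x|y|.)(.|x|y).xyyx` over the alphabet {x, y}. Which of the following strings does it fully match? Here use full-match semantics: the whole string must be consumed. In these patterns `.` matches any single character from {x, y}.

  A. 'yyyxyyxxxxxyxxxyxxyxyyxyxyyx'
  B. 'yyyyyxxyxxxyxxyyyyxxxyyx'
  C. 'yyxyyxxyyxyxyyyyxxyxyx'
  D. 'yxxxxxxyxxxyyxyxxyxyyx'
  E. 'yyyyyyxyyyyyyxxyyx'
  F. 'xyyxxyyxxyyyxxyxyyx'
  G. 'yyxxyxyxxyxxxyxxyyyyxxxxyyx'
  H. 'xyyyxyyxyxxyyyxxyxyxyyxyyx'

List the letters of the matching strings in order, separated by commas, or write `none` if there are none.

A, B, E, F, G, H

A → match
B → match
C → no match — must end with 'xyyx'
D → no match
E → match
F → match
G → match
H → match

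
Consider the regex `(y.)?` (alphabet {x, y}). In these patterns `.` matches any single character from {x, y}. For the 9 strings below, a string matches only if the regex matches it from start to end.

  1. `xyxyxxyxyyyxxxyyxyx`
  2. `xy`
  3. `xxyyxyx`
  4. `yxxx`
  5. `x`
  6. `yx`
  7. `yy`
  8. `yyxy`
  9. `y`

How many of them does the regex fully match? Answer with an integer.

1 → no match
2 → no match
3 → no match
4 → no match
5 → no match
6 → match
7 → match
8 → no match
9 → no match
Total matched: 2

2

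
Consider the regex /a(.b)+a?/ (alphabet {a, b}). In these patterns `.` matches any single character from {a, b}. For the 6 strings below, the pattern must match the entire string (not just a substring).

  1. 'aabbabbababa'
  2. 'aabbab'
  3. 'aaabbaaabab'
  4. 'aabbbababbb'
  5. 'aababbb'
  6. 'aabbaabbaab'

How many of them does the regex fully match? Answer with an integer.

2

1. 'aabbabbababa' → no match
2. 'aabbab' → no match
3. 'aaabbaaabab' → no match
4. 'aabbbababbb' → match
5. 'aababbb' → match
6. 'aabbaabbaab' → no match
Total matched: 2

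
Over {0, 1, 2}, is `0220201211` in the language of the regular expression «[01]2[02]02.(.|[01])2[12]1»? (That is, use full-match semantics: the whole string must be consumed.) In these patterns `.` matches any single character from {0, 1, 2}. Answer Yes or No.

Yes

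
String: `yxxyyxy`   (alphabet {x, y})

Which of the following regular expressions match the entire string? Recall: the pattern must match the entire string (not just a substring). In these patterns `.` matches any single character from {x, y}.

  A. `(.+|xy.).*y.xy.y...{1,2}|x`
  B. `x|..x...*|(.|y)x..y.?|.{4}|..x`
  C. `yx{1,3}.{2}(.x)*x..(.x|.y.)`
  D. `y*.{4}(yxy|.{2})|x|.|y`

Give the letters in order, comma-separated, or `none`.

A → no match
B → match
C → no match
D → match

B, D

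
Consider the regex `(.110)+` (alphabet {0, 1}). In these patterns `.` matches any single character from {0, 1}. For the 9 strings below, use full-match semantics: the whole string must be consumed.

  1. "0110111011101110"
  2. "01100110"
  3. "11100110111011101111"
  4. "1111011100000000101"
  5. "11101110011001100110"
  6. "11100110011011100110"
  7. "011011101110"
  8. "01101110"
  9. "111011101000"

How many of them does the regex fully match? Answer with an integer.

1 → match
2 → match
3 → no match — must end with "110"
4 → no match — must end with "110"
5 → match
6 → match
7 → match
8 → match
9 → no match — must end with "110"
Total matched: 6

6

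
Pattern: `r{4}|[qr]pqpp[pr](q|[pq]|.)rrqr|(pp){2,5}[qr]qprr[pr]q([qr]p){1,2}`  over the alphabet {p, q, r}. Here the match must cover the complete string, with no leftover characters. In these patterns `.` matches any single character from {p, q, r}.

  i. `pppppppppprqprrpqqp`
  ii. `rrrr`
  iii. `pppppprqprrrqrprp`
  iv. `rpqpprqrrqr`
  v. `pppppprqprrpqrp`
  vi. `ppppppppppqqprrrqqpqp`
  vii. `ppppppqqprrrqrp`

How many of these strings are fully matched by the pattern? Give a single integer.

i → match
ii → match
iii → match
iv → match
v → match
vi → match
vii → match
Total matched: 7

7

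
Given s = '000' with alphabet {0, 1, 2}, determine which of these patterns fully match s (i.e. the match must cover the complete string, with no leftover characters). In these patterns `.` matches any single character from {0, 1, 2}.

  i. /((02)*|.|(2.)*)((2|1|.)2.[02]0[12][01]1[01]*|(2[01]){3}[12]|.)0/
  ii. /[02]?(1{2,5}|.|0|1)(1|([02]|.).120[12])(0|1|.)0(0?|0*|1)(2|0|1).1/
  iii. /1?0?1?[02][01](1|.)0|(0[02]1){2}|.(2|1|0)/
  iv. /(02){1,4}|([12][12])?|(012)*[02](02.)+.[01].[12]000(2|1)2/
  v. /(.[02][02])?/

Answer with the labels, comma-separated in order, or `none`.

i, v

i → match
ii → no match — must end with '1'
iii → no match
iv → no match
v → match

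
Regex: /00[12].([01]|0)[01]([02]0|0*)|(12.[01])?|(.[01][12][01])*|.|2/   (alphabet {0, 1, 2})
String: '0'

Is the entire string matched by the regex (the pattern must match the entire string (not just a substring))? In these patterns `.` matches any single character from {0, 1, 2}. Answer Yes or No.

Yes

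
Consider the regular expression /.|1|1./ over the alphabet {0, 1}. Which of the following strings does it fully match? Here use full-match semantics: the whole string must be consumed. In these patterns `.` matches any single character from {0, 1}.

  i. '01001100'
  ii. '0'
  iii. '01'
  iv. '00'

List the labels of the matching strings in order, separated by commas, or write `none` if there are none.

i → no match
ii → match
iii → no match
iv → no match

ii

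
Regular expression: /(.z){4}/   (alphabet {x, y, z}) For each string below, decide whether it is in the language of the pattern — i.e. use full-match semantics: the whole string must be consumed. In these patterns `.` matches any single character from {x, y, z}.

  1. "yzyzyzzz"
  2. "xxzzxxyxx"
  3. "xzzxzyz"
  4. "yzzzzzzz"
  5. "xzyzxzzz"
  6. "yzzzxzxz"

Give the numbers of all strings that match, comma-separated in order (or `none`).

1. "yzyzyzzz" → match
2. "xxzzxxyxx" → no match — must end with "z"
3. "xzzxzyz" → no match
4. "yzzzzzzz" → match
5. "xzyzxzzz" → match
6. "yzzzxzxz" → match

1, 4, 5, 6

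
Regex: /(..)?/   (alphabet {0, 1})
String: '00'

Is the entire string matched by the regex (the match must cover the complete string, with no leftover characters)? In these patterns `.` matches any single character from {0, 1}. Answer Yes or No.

Yes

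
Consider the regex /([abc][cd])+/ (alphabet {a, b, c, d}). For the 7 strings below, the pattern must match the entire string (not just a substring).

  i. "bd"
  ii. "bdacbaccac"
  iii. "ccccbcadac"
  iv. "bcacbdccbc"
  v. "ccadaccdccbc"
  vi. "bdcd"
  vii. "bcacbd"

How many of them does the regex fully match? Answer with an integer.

6

i → match
ii → no match
iii → match
iv → match
v → match
vi → match
vii → match
Total matched: 6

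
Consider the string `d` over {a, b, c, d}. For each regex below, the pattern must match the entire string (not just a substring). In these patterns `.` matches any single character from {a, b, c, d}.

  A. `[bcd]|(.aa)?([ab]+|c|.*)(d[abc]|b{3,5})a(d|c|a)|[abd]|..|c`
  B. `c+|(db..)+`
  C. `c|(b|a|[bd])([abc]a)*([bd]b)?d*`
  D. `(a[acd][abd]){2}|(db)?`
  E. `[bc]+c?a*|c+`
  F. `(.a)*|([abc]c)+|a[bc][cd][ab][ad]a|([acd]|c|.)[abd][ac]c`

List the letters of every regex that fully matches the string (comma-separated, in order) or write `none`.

A → match
B → no match
C → match
D → no match
E → no match
F → no match

A, C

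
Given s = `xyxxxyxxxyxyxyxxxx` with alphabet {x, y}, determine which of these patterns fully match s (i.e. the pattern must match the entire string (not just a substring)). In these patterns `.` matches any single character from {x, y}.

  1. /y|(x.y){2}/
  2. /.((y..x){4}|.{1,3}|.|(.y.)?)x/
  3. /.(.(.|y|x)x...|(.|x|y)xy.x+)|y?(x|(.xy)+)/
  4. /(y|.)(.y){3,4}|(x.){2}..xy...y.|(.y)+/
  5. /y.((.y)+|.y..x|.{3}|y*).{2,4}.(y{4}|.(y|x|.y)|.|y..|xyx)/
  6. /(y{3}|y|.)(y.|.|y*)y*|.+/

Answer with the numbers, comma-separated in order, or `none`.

2, 6

1 → no match — must end with `y`
2 → match
3 → no match
4 → no match
5 → no match — must start with `y`
6 → match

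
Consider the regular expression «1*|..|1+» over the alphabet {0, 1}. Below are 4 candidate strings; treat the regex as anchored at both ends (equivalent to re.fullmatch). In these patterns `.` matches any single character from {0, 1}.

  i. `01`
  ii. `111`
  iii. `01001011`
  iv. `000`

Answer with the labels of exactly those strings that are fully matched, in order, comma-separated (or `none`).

i, ii

i → match
ii → match
iii → no match
iv → no match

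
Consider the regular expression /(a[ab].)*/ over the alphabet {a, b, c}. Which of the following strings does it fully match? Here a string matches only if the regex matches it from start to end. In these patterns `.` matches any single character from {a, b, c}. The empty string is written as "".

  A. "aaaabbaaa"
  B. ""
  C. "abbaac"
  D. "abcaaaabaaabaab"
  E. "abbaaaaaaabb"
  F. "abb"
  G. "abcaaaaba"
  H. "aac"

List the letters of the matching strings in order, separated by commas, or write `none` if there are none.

A → match
B → match
C → match
D → match
E → match
F → match
G → match
H → match

A, B, C, D, E, F, G, H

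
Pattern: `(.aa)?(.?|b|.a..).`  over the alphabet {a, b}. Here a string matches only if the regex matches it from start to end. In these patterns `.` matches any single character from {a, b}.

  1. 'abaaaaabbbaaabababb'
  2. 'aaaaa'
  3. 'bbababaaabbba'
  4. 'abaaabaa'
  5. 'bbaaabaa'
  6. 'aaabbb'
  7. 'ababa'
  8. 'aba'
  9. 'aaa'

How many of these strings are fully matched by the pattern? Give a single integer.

1 → no match
2 → match
3 → no match
4 → no match
5 → no match
6 → no match
7 → no match
8 → no match
9 → no match
Total matched: 1

1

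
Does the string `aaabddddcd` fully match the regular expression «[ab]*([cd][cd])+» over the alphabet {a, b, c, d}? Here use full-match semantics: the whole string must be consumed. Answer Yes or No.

Yes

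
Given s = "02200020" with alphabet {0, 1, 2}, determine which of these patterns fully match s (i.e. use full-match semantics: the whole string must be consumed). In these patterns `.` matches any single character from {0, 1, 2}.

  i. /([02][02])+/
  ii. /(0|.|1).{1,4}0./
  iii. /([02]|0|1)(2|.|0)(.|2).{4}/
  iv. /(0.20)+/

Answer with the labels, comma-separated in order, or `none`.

i, iv

i → match
ii → no match
iii → no match
iv → match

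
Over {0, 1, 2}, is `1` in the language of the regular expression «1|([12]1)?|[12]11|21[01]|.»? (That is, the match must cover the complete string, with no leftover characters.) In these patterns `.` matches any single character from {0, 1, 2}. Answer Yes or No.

Yes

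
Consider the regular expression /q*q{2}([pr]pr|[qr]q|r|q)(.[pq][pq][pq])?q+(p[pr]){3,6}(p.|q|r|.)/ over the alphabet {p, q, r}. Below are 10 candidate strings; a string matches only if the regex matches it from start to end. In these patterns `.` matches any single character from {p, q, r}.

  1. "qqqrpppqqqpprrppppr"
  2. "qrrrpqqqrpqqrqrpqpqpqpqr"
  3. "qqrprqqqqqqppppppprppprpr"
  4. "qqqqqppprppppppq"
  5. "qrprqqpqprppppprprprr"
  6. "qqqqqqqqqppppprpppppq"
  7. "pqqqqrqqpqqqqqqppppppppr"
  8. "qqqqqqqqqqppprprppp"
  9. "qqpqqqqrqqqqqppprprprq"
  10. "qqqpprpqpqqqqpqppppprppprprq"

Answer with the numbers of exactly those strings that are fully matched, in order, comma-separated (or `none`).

3, 4, 6, 8

1 → no match
2 → no match
3 → match
4 → match
5 → no match
6 → match
7 → no match
8 → match
9 → no match
10 → no match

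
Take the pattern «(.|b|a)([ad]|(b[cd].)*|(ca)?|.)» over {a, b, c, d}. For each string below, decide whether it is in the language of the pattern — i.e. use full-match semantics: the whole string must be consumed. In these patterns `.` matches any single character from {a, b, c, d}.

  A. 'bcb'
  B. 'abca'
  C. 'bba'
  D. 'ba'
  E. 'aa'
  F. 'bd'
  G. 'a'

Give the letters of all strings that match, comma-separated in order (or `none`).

A. 'bcb' → no match
B. 'abca' → match
C. 'bba' → no match
D. 'ba' → match
E. 'aa' → match
F. 'bd' → match
G. 'a' → match

B, D, E, F, G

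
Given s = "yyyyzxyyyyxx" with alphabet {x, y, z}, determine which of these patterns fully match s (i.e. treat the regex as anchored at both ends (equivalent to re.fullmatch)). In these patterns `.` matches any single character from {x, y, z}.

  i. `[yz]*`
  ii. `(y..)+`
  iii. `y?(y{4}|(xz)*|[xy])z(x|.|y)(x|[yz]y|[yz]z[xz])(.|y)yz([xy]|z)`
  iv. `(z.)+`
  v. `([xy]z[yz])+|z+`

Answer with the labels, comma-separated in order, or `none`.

ii

i → no match
ii → match
iii → no match
iv → no match — must start with "z"
v → no match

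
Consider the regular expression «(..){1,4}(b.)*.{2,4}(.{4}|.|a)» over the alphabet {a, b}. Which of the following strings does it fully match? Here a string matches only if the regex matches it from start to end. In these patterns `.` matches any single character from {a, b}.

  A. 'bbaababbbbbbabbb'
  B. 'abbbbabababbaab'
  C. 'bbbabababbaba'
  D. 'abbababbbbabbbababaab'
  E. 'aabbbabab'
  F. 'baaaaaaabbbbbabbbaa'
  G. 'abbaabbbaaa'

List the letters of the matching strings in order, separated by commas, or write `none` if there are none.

A, B, C, E, F, G

A → match
B → match
C → match
D → no match
E. 'aabbbabab' → match
F → match
G. 'abbaabbbaaa' → match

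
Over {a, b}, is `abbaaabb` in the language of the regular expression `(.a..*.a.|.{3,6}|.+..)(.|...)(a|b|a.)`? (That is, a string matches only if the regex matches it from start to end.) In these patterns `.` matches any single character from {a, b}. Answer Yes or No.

Yes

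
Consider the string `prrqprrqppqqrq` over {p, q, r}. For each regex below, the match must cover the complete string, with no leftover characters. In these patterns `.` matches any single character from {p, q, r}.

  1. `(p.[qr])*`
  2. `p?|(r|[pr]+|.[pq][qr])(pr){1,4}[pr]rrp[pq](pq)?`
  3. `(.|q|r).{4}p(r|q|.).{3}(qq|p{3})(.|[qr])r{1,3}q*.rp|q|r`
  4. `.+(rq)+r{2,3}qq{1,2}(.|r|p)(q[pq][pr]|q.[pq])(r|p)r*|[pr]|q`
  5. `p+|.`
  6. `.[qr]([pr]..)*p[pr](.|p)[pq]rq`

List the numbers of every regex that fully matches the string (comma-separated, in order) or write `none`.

6

1 → no match
2 → no match
3 → no match
4 → no match
5 → no match
6 → match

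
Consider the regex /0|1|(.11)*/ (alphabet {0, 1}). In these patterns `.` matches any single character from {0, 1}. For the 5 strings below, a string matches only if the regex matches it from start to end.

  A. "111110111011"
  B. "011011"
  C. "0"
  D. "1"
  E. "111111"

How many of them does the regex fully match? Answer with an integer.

A → no match
B → match
C → match
D → match
E → match
Total matched: 4

4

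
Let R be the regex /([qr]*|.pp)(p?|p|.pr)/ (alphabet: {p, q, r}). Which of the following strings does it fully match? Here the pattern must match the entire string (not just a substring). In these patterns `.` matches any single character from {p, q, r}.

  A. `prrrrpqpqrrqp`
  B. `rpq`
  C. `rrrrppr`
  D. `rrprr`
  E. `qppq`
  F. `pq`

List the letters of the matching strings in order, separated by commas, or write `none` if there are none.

A → no match
B → no match
C → match
D → no match
E → no match
F → no match

C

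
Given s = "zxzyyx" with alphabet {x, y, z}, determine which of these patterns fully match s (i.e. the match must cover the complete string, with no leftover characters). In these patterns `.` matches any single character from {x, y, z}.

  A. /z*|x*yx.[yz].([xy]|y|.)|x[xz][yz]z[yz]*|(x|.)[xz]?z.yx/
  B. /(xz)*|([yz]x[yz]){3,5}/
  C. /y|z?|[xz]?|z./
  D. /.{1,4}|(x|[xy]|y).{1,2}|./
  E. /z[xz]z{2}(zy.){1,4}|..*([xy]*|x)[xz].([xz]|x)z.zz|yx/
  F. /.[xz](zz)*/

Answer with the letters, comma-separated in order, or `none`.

A → match
B → no match
C → no match
D → no match
E → no match
F → no match

A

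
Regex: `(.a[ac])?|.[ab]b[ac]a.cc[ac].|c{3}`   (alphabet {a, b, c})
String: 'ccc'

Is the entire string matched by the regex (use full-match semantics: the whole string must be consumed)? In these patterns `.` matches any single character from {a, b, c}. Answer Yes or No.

Yes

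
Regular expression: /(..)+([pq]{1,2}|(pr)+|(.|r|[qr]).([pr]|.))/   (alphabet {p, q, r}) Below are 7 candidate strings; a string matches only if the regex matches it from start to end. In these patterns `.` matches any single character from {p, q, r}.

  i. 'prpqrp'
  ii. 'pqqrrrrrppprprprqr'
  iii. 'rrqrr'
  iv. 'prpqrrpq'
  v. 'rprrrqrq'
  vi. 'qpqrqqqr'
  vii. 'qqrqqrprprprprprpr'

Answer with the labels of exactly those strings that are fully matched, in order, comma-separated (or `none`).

iii, iv, vii

i → no match
ii → no match
iii → match
iv → match
v → no match
vi → no match
vii → match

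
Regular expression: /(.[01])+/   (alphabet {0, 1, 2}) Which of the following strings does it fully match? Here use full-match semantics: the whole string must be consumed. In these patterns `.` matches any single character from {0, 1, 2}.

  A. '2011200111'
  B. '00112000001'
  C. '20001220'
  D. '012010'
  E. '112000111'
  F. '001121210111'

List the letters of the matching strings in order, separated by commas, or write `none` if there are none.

A, D, F

A → match
B → no match
C → no match
D → match
E → no match
F → match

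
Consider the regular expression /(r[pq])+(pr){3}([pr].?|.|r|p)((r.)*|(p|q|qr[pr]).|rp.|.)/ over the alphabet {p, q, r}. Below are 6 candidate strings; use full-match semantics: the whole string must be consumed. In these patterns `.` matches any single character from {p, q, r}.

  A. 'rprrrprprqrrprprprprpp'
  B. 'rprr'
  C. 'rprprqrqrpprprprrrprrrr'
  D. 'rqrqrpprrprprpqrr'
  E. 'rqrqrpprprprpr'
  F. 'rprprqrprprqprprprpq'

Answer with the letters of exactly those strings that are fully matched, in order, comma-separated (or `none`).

C, E, F

A → no match
B → no match
C → match
D → no match
E → match
F → match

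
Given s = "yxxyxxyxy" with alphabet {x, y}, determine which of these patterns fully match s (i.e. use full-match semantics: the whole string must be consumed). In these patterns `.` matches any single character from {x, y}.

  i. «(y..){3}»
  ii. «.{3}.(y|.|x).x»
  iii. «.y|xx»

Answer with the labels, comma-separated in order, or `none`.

i → match
ii → no match — must end with "x"
iii → no match

i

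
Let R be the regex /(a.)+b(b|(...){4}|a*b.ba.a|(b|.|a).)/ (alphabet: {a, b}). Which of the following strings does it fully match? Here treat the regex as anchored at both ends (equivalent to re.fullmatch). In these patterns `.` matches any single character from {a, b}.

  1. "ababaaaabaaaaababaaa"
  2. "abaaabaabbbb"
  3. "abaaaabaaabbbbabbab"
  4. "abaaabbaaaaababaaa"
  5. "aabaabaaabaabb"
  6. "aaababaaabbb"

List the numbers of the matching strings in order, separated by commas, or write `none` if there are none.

1 → match
2 → no match
3 → match
4 → match
5 → no match
6 → match

1, 3, 4, 6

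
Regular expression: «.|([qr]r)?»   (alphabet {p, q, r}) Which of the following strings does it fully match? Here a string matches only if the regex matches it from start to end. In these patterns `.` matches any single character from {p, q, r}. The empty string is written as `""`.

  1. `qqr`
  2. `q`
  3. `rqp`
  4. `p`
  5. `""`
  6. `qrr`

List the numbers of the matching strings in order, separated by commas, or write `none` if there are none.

2, 4, 5

1. `qqr` → no match
2. `q` → match
3. `rqp` → no match
4. `p` → match
5. `""` → match
6. `qrr` → no match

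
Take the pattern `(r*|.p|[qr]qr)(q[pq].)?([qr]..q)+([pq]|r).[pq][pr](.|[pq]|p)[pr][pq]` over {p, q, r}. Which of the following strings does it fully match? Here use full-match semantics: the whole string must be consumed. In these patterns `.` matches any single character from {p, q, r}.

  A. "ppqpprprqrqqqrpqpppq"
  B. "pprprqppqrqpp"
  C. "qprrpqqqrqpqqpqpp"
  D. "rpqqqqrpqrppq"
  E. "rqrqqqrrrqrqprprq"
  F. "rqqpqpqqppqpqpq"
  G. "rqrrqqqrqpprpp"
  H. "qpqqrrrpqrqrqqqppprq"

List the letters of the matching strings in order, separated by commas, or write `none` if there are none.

A, B, C, D, E, F, G, H

A → match
B → match
C → match
D → match
E → match
F → match
G → match
H → match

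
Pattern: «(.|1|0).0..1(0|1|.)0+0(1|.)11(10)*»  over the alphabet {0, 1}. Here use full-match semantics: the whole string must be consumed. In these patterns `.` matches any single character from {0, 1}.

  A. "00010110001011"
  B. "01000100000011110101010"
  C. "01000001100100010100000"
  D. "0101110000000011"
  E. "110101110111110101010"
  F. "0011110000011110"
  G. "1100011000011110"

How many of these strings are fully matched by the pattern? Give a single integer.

A → no match
B → match
C → no match
D → match
E → no match
F → no match
G → match
Total matched: 3

3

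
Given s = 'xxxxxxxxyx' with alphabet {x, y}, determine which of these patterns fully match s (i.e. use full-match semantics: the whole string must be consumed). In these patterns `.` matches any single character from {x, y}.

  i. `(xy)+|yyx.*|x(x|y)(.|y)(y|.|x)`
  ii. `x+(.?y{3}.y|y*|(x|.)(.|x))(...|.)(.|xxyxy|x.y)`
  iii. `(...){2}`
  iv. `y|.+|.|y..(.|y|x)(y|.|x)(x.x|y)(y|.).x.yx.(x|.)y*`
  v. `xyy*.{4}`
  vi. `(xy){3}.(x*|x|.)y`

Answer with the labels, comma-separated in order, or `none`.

i → no match
ii → match
iii → no match
iv → match
v → no match — must start with 'xy'
vi → no match — must start with 'xy'

ii, iv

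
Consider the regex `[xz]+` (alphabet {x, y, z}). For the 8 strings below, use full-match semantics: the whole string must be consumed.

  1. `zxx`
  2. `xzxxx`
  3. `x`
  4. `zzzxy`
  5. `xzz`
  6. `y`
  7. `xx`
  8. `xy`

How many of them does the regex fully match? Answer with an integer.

1 → match
2 → match
3 → match
4 → no match
5 → match
6 → no match
7 → match
8 → no match
Total matched: 5

5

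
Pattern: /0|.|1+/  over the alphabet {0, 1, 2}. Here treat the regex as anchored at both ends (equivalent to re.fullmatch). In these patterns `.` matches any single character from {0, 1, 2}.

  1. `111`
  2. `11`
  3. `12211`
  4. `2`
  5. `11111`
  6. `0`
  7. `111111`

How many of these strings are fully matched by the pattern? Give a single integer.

1 → match
2 → match
3 → no match
4 → match
5 → match
6 → match
7 → match
Total matched: 6

6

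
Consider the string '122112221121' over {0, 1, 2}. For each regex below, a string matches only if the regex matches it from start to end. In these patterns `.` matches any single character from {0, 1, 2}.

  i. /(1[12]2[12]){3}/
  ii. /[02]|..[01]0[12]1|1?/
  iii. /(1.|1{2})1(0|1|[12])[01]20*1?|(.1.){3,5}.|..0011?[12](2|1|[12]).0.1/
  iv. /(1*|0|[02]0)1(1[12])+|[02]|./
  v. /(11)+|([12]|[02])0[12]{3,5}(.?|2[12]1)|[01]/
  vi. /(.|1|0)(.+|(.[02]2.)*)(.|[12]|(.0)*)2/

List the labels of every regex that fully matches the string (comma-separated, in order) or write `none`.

i

i → match
ii → no match
iii → no match
iv → no match
v → no match
vi → no match — must end with '2'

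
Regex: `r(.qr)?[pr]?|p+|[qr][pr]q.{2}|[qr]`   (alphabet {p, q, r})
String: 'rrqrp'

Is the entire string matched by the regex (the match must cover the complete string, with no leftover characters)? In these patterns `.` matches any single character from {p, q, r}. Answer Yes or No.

Yes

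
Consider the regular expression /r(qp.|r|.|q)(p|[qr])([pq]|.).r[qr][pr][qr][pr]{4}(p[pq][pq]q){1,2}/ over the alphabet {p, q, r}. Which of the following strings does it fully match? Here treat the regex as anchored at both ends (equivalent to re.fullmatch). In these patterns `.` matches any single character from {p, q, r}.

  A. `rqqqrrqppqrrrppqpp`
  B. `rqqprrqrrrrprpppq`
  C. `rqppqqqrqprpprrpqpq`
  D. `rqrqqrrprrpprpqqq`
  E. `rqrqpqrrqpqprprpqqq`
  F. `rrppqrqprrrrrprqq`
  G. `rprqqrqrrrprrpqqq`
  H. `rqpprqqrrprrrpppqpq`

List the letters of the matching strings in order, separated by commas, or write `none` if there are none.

B, C, D, G, H

A → no match — must end with `q`
B → match
C → match
D → match
E → no match
F → no match
G → match
H → match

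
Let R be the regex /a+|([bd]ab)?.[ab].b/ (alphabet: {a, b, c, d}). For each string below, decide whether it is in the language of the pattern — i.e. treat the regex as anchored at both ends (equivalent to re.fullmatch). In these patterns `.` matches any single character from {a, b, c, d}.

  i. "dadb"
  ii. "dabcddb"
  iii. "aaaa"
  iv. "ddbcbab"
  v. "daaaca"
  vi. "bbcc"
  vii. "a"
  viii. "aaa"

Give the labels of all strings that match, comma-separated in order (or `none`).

i. "dadb" → match
ii. "dabcddb" → no match
iii. "aaaa" → match
iv. "ddbcbab" → no match
v. "daaaca" → no match
vi. "bbcc" → no match
vii. "a" → match
viii. "aaa" → match

i, iii, vii, viii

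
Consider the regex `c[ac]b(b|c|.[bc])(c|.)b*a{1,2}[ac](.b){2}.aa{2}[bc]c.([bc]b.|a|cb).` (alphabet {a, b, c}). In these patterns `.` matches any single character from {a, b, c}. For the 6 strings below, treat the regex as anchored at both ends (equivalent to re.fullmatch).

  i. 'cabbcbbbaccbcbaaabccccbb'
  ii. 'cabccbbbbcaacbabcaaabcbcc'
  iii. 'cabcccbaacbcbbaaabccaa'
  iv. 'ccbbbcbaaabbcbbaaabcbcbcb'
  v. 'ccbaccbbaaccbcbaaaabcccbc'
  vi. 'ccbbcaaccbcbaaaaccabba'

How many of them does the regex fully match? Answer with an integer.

3

i → no match
ii → no match
iii → match
iv → match
v → match
vi → no match
Total matched: 3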